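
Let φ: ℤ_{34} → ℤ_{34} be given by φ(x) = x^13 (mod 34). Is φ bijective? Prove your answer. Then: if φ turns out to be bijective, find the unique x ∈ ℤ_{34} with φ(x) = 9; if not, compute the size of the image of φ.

Computing x^13 mod 34 for each x (by repeated squaring, reducing mod 34 at every step), the values φ(0), φ(1), …, φ(33) are: 0, 1, 32, 29, 4, 3, 10, 23, 26, 25, 28, 7, 14, 13, 22, 19, 16, 17, 18, 15, 12, 21, 20, 27, 6, 9, 8, 11, 24, 31, 30, 5, 2, 33.
Every element of ℤ_{34} appears exactly once in this list, so φ is a bijection, and in particular bijective.
Since φ is bijective, we read off the preimage of 9 from the same table: φ(25) = 9, so φ⁻¹(9) = 25.

25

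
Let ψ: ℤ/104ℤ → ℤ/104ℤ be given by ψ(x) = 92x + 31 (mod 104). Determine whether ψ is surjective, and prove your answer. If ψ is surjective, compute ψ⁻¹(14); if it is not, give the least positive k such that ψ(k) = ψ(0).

26

Since gcd(92, 104) = 4, we have 92x ≡ 0 (mod 4) for all x, so ψ(x) ≡ 3 (mod 4).
But 0 ≢ 3 (mod 4), so 0 ∈ ℤ/104ℤ has no preimage. Hence ψ is not surjective.
Since ψ is not surjective, we find the least positive k with ψ(k) = ψ(0): this means 92k ≡ 0 (mod 104), i.e. 104 ∣ 92k. Since gcd(92, 104) = 4, dividing through by 4 this holds exactly when 26 ∣ 23k, and as gcd(23, 26) = 1, exactly when 26 ∣ k.
The smallest positive such k is 26.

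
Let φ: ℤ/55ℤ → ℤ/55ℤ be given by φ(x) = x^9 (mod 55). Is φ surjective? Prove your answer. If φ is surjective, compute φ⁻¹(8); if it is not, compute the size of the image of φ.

Computing x^9 mod 55 for each x (by repeated squaring, reducing mod 55 at every step), the values φ(0), φ(1), …, φ(54) are: 0, 1, 17, 48, 14, 20, 46, 52, 18, 49, 10, 11, 12, 28, 4, 25, 31, 2, 8, 29, 5, 21, 22, 23, 39, 15, 36, 42, 13, 19, 40, 16, 32, 33, 34, 50, 26, 47, 53, 24, 30, 51, 27, 43, 44, 45, 6, 37, 3, 9, 35, 41, 7, 38, 54.
Every element of ℤ/55ℤ appears exactly once in this list, so φ is a bijection, and in particular surjective.
Since φ is surjective, we read off the preimage of 8 from the same table: φ(18) = 8, so φ⁻¹(8) = 18.

18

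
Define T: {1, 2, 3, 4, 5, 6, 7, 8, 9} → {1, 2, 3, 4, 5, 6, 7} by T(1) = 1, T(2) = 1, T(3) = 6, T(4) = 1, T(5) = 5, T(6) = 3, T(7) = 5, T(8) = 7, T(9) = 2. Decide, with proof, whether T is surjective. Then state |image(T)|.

6

No element maps to 4, so T is not surjective.
The image of T is {1, 2, 3, 5, 6, 7}, which has 6 elements.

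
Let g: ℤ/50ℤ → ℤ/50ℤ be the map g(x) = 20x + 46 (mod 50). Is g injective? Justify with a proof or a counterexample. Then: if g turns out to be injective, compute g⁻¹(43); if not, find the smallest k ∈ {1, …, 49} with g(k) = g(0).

5

We have gcd(20, 50) = 10 > 1. Taking a = 0 and b = 5: g(0) = 46 and g(5) = 20·5 + 46 = 146 ≡ 46 (mod 50).
So g(0) = g(5) while 0 ≠ 5, so g is not injective.
Since g is not injective, we find the least positive k with g(k) = g(0): this means 20k ≡ 0 (mod 50), i.e. 50 ∣ 20k. Since gcd(20, 50) = 10, dividing through by 10 this holds exactly when 5 ∣ 2k, and as gcd(2, 5) = 1, exactly when 5 ∣ k.
The smallest positive such k is 5.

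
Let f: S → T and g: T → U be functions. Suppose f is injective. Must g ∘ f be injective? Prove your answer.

No. Take S = T = U = {0, 1}, f = identity (injective), and g(x) = 0 for every x.
Then (g ∘ f)(0) = 0 = (g ∘ f)(1) with 0 ≠ 1, so g ∘ f is not injective.

not injective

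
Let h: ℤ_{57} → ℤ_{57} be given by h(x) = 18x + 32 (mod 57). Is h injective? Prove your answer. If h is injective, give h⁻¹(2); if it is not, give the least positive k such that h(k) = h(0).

19

Recall that injectivity means: for all x_1, x_2 in the domain, h(x_1) = h(x_2) implies x_1 = x_2.
We have gcd(18, 57) = 3 > 1. Taking x_1 = 0 and x_2 = 19: h(0) = 32 and h(19) = 18·19 + 32 = 374 ≡ 32 (mod 57).
So h(0) = h(19) while 0 ≠ 19, so h is not injective.
Since h is not injective, we find the least positive k with h(k) = h(0): this means 18k ≡ 0 (mod 57), i.e. 57 ∣ 18k. Since gcd(18, 57) = 3, dividing through by 3 this holds exactly when 19 ∣ 6k, and as gcd(6, 19) = 1, exactly when 19 ∣ k.
The smallest positive such k is 19.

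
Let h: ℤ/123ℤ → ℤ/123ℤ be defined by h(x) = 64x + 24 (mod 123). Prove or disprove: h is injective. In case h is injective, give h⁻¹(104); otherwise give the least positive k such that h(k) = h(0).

If h(u) = h(v), then 64u ≡ 64v (mod 123). Because gcd(64, 123) = 1, we may cancel 64 to get u ≡ v (mod 123).
So h is injective.
We now compute 64⁻¹ mod 123 explicitly. Euclid's algorithm: 123 = 1·64 + 59, 64 = 1·59 + 5, 59 = 11·5 + 4, 5 = 1·4 + 1; back-substituting gives 1 = 25·64 − 13·123, so 64⁻¹ ≡ 25 (mod 123).
Since h is injective, we compute h⁻¹(104): solve 64x + 24 ≡ 104 (mod 123), i.e. 64x ≡ 80 (mod 123).
Multiplying by 64⁻¹ = 25 gives x ≡ 25·80 = 2000 = 16·123 + 32 ≡ 32 (mod 123).
Check: h(32) = 64·32 + 24 = 2072 = 16·123 + 104 ≡ 104 (mod 123).

32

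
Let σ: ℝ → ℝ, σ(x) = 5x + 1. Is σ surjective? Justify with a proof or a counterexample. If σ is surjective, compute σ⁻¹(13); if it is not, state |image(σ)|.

12/5

For any y ∈ ℝ, x = (y − 1)/5 satisfies σ(x) = y.
Thus σ is surjective.
Since σ is surjective, we compute σ⁻¹(13) = (13 − 1)/5 = 12/5.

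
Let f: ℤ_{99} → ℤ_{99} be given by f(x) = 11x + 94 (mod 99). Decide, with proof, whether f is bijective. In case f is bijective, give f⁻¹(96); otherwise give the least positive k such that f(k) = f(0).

We have gcd(11, 99) = 11 > 1. Taking u = 0 and v = 9: f(0) = 94 and f(9) = 11·9 + 94 = 193 ≡ 94 (mod 99).
So f(0) = f(9) while 0 ≠ 9, thus f is not injective, hence not bijective.
Since f is not bijective, we find the least positive k with f(k) = f(0): this means 11k ≡ 0 (mod 99), i.e. 99 ∣ 11k. Since gcd(11, 99) = 11, dividing through by 11 this holds exactly when 9 ∣ k.
The smallest positive such k is 9.

9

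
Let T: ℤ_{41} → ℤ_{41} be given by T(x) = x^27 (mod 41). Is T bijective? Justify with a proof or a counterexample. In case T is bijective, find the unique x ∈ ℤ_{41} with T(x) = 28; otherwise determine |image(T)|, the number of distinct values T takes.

Since 41 is prime, the nonzero elements of ℤ_{41} form a cyclic group of order 40.
As gcd(27, 40) = 1, raising to the 27th power is a bijection on this group: if x_1^27 ≡ x_2^27 then (x_1x_2^{−1})^27 = 1, and the only element of order dividing gcd(27, 40) = 1 is 1, so x_1 = x_2.
With T(0) = 0 this makes T injective on all of ℤ_{41}, hence bijective (finite equal-size domain and codomain). In particular T is bijective.
Since T is bijective, we find the preimage of 28. The inverse of x ↦ x^27 on (ℤ_{41})^× is x ↦ x^3, because 27·3 = 81 = 2·40 + 1 ≡ 1 (mod 40) and x^{40} = 1 for x ≠ 0 (Fermat). So T⁻¹(28) = 28^3 mod 41.
Repeated squaring mod 41: 28^1 ≡ 28, 28^2 ≡ 28² = 784 ≡ 5. Since 3 = 2 + 1, 28^3 ≡ 5·28: 5·28 = 140 ≡ 17. So 28^3 ≡ 17 (mod 41).
Hence T⁻¹(28) = 17.

17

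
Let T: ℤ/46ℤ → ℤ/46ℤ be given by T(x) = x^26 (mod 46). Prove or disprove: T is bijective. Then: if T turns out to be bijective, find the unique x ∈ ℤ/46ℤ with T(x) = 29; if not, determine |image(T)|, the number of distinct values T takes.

24

T(22): Repeated squaring mod 46: 22^1 ≡ 22, 22^2 ≡ 22² = 484 ≡ 24, 22^4 ≡ 24² = 576 ≡ 24, 22^8 ≡ 24² = 576 ≡ 24, 22^16 ≡ 24² = 576 ≡ 24. Since 26 = 16 + 8 + 2, 22^26 ≡ 24·24·24: 24·24 = 576 ≡ 24, then 24·24 = 576 ≡ 24. So 22^26 ≡ 24 (mod 46).
T(24): Repeated squaring mod 46: 24^1 ≡ 24, 24^2 ≡ 24² = 576 ≡ 24, 24^4 ≡ 24² = 576 ≡ 24, 24^8 ≡ 24² = 576 ≡ 24, 24^16 ≡ 24² = 576 ≡ 24. Since 26 = 16 + 8 + 2, 24^26 ≡ 24·24·24: 24·24 = 576 ≡ 24, then 24·24 = 576 ≡ 24. So 24^26 ≡ 24 (mod 46).
So T(22) = T(24) = 24 while 22 ≠ 24, thus T is not injective, hence not bijective.
Since T is not bijective, we determine |image(T)|. Computing x^26 mod 46 for each x (by repeated squaring, reducing mod 46 at every step), the values T(0), T(1), …, T(45) are: 0, 1, 16, 35, 26, 27, 8, 9, 2, 29, 18, 13, 36, 41, 6, 25, 32, 31, 4, 3, 12, 39, 24, 23, 24, 39, 12, 3, 4, 31, 32, 25, 6, 41, 36, 13, 18, 29, 2, 9, 8, 27, 26, 35, 16, 1.
The distinct values are {0, 1, 2, 3, 4, 6, 8, 9, 12, 13, 16, 18, 23, 24, 25, 26, 27, 29, 31, 32, 35, 36, 39, 41}; there are 24 of them.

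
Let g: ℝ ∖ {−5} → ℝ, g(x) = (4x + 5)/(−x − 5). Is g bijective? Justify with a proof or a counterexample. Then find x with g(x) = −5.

If g(x) = −4, cross-multiplying gives −1(4x + 5) = 4(−x − 5), which simplifies to −5 = −20 — false.  So −4 has no preimage and g is not surjective.
Hence g is not bijective.
Solving g(x) = −5: cross-multiplying gives 4x + 5 = −5(−x − 5), which rearranges to −1x = 20, so x = −20.

-20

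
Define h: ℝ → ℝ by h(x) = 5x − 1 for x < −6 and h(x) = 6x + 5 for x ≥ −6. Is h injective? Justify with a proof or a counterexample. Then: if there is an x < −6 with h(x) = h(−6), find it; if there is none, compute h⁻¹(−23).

-14/3

Both pieces are strictly increasing (slopes 5 and 6), so each is injective on its own interval.
The left piece maps (−∞, −6) onto (−∞, −31); the right piece maps [−6, ∞) onto [−31, ∞).
These images are disjoint, so no value is attained by both pieces. Therefore h is injective.
Because the two images are disjoint, no x < −6 has h(x) = h(−6), so we compute h⁻¹(−23): −23 lies in [−31, ∞), so solve 6x + 5 = −23: x = (−23 − 5)/6 = −14/3.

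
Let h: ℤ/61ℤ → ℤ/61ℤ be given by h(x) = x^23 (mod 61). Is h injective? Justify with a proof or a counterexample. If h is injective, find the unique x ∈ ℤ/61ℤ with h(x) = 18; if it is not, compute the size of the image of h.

35

Since 61 is prime, the nonzero elements of ℤ/61ℤ form a cyclic group of order 60.
As gcd(23, 60) = 1, raising to the 23rd power is a bijection on this group: if s^23 ≡ t^23 then (st^{−1})^23 = 1, and the only element of order dividing gcd(23, 60) = 1 is 1, so s = t.
With h(0) = 0 this makes h injective on all of ℤ/61ℤ, hence bijective (finite equal-size domain and codomain). In particular h is injective.
Since h is injective, we find the preimage of 18. The inverse of x ↦ x^23 on (ℤ/61ℤ)^× is x ↦ x^47, because 23·47 = 1081 = 18·60 + 1 ≡ 1 (mod 60) and x^{60} = 1 for x ≠ 0 (Fermat). So h⁻¹(18) = 18^47 mod 61.
Repeated squaring mod 61: 18^1 ≡ 18, 18^2 ≡ 18² = 324 ≡ 19, 18^4 ≡ 19² = 361 ≡ 56, 18^8 ≡ 56² = 3136 ≡ 25, 18^16 ≡ 25² = 625 ≡ 15, 18^32 ≡ 15² = 225 ≡ 42. Since 47 = 32 + 8 + 4 + 2 + 1, 18^47 ≡ 42·25·56·19·18: 42·25 = 1050 ≡ 13, then 13·56 = 728 ≡ 57, then 57·19 = 1083 ≡ 46, then 46·18 = 828 ≡ 35. So 18^47 ≡ 35 (mod 61).
Hence h⁻¹(18) = 35.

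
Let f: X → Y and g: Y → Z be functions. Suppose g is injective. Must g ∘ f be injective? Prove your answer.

No. Take X = {1, 2}, Y = Z = {1, 2, 3, 4, 5}, f(1) = f(2) = 1, and g = identity (injective).
Then (g ∘ f)(1) = (g ∘ f)(2) = 1 with 1 ≠ 2, so g ∘ f is not injective.

not injective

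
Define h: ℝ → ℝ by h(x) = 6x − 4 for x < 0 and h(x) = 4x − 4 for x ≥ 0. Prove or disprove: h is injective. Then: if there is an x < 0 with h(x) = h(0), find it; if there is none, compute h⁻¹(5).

9/4

Both pieces are strictly increasing (slopes 6 and 4), so each is injective on its own interval.
The left piece maps (−∞, 0) onto (−∞, −4); the right piece maps [0, ∞) onto [−4, ∞).
These images are disjoint, so no value is attained by both pieces. So h is injective.
Because the two images are disjoint, no x < 0 has h(x) = h(0), so we compute h⁻¹(5): 5 lies in [−4, ∞), so solve 4x − 4 = 5: x = (5 + 4)/4 = 9/4.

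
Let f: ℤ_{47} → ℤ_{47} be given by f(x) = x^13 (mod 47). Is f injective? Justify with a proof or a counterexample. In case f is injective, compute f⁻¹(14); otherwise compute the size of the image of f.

2

Since 47 is prime, the nonzero elements of ℤ_{47} form a cyclic group of order 46.
As gcd(13, 46) = 1, raising to the 13th power is a bijection on this group: if s^13 ≡ t^13 then (st^{−1})^13 = 1, and the only element of order dividing gcd(13, 46) = 1 is 1, so s = t.
With f(0) = 0 this makes f injective on all of ℤ_{47}, hence bijective (finite equal-size domain and codomain). In particular f is injective.
Since f is injective, we find the preimage of 14. The inverse of x ↦ x^13 on (ℤ_{47})^× is x ↦ x^39, because 13·39 = 507 = 11·46 + 1 ≡ 1 (mod 46) and x^{46} = 1 for x ≠ 0 (Fermat). So f⁻¹(14) = 14^39 mod 47.
Repeated squaring mod 47: 14^1 ≡ 14, 14^2 ≡ 14² = 196 ≡ 8, 14^4 ≡ 8² = 64 ≡ 17, 14^8 ≡ 17² = 289 ≡ 7, 14^16 ≡ 7² = 49 ≡ 2, 14^32 ≡ 2² = 4. Since 39 = 32 + 4 + 2 + 1, 14^39 ≡ 4·17·8·14: 4·17 = 68 ≡ 21, then 21·8 = 168 ≡ 27, then 27·14 = 378 ≡ 2. So 14^39 ≡ 2 (mod 47).
Hence f⁻¹(14) = 2.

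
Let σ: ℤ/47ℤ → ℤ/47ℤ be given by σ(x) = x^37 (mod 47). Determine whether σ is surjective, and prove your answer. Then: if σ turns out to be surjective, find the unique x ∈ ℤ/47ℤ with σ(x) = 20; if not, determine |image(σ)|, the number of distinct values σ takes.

5

Since 47 is prime, the nonzero elements of ℤ/47ℤ form a cyclic group of order 46.
As gcd(37, 46) = 1, raising to the 37th power is a bijection on this group: if x_1^37 ≡ x_2^37 then (x_1x_2^{−1})^37 = 1, and the only element of order dividing gcd(37, 46) = 1 is 1, so x_1 = x_2.
With σ(0) = 0 this makes σ injective on all of ℤ/47ℤ, hence bijective (finite equal-size domain and codomain). In particular σ is surjective.
Since σ is surjective, we find the preimage of 20. The inverse of x ↦ x^37 on (ℤ/47ℤ)^× is x ↦ x^5, because 37·5 = 185 = 4·46 + 1 ≡ 1 (mod 46) and x^{46} = 1 for x ≠ 0 (Fermat). So σ⁻¹(20) = 20^5 mod 47.
Repeated squaring mod 47: 20^1 ≡ 20, 20^2 ≡ 20² = 400 ≡ 24, 20^4 ≡ 24² = 576 ≡ 12. Since 5 = 4 + 1, 20^5 ≡ 12·20: 12·20 = 240 ≡ 5. So 20^5 ≡ 5 (mod 47).
Hence σ⁻¹(20) = 5.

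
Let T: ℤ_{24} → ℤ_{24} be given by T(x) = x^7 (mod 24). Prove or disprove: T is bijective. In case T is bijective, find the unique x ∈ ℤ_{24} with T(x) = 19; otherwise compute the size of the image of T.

15

T(0) = 0^7 = 0.
T(6): Repeated squaring mod 24: 6^1 ≡ 6, 6^2 ≡ 6² = 36 ≡ 12, 6^4 ≡ 12² = 144 ≡ 0. Since 7 = 4 + 2 + 1, 6^7 ≡ 0·12·6: 0·12 = 0, then 0·6 = 0. So 6^7 ≡ 0 (mod 24).
So T(0) = T(6) = 0 while 0 ≠ 6, thus T is not injective, hence not bijective.
Since T is not bijective, we determine |image(T)|. Computing x^7 mod 24 for each x (by repeated squaring, reducing mod 24 at every step), the values T(0), T(1), …, T(23) are: 0, 1, 8, 3, 16, 5, 0, 7, 8, 9, 16, 11, 0, 13, 8, 15, 16, 17, 0, 19, 8, 21, 16, 23.
The distinct values are {0, 1, 3, 5, 7, 8, 9, 11, 13, 15, 16, 17, 19, 21, 23}; there are 15 of them.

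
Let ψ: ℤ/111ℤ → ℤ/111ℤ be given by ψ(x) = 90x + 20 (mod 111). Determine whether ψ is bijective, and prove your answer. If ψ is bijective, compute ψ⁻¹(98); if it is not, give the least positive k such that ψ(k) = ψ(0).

37

We have gcd(90, 111) = 3 > 1. Taking u = 0 and v = 37: ψ(0) = 20 and ψ(37) = 90·37 + 20 = 3350 ≡ 20 (mod 111).
So ψ(0) = ψ(37) while 0 ≠ 37, so ψ is not injective, hence not bijective.
Since ψ is not bijective, we find the least positive k with ψ(k) = ψ(0): this means 90k ≡ 0 (mod 111), i.e. 111 ∣ 90k. Since gcd(90, 111) = 3, dividing through by 3 this holds exactly when 37 ∣ 30k, and as gcd(30, 37) = 1, exactly when 37 ∣ k.
The smallest positive such k is 37.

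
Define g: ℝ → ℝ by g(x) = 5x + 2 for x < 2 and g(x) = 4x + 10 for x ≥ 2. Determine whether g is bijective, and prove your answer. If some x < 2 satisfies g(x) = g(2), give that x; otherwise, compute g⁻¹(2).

0

Both pieces are strictly increasing (slopes 5 and 4), so each is injective on its own interval.
The left piece maps (−∞, 2) onto (−∞, 12); the right piece maps [2, ∞) onto [18, ∞).
The images leave a gap (12 has no preimage), so g is not surjective, hence not bijective.
Because the two images are disjoint, no x < 2 has g(x) = g(2), so we compute g⁻¹(2): 2 lies in (−∞, 12), so solve 5x + 2 = 2: x = (2 − 2)/5 = 0.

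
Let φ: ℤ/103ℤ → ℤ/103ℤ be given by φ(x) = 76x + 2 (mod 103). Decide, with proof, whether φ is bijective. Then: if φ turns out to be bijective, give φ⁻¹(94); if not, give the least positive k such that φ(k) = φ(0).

Suppose φ(x_1) = φ(x_2) in ℤ/103ℤ. Then 76x_1 + 2 ≡ 76x_2 + 2 (mod 103), so 76(x_1 − x_2) ≡ 0 (mod 103).
Since gcd(76, 103) = 1, 76 is invertible modulo 103, so x_1 − x_2 ≡ 0 (mod 103), i.e. x_1 = x_2.
We now compute 76⁻¹ mod 103 explicitly. Euclid's algorithm: 103 = 1·76 + 27, 76 = 2·27 + 22, 27 = 1·22 + 5, 22 = 4·5 + 2, 5 = 2·2 + 1; back-substituting gives 1 = 61·76 − 45·103, so 76⁻¹ ≡ 61 (mod 103).
Then y ↦ 61(y − 2) is a two-sided inverse to φ, so every y ∈ ℤ/103ℤ has a preimage.
Hence φ is bijective.
Since φ is bijective, we compute φ⁻¹(94): solve 76x + 2 ≡ 94 (mod 103), i.e. 76x ≡ 92 (mod 103).
Multiplying by 76⁻¹ = 61 gives x ≡ 61·92 = 5612 = 54·103 + 50 ≡ 50 (mod 103).
Check: φ(50) = 76·50 + 2 = 3802 = 36·103 + 94 ≡ 94 (mod 103).

50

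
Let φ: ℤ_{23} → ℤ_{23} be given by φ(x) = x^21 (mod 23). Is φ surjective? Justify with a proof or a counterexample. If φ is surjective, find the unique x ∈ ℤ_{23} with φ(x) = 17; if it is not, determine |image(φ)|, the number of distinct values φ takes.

Since 23 is prime, the nonzero elements of ℤ_{23} form a cyclic group of order 22.
As gcd(21, 22) = 1, raising to the 21st power is a bijection on this group: if s^21 ≡ t^21 then (st^{−1})^21 = 1, and the only element of order dividing gcd(21, 22) = 1 is 1, so s = t.
With φ(0) = 0 this makes φ injective on all of ℤ_{23}, hence bijective (finite equal-size domain and codomain). In particular φ is surjective.
Since φ is surjective, we find the preimage of 17. The inverse of x ↦ x^21 on (ℤ_{23})^× is x ↦ x^21, because 21·21 = 441 = 20·22 + 1 ≡ 1 (mod 22) and x^{22} = 1 for x ≠ 0 (Fermat). So φ⁻¹(17) = 17^21 mod 23.
Repeated squaring mod 23: 17^1 ≡ 17, 17^2 ≡ 17² = 289 ≡ 13, 17^4 ≡ 13² = 169 ≡ 8, 17^8 ≡ 8² = 64 ≡ 18, 17^16 ≡ 18² = 324 ≡ 2. Since 21 = 16 + 4 + 1, 17^21 ≡ 2·8·17: 2·8 = 16, then 16·17 = 272 ≡ 19. So 17^21 ≡ 19 (mod 23).
Hence φ⁻¹(17) = 19.

19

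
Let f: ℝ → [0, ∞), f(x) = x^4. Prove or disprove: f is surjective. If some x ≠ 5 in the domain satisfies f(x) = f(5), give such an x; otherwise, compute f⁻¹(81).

For any y ∈ [0, ∞), x = y^{1/4} ∈ ℝ satisfies x^4 = y, so f is surjective.
For the follow-up, such an x exists: taking x = −5 ∈ ℝ gives f(−5) = 625 = f(5) with −5 ≠ 5.

-5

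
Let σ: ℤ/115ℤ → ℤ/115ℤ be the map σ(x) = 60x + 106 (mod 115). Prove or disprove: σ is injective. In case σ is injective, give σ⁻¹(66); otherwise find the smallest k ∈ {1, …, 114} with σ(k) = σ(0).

Recall that σ is injective if σ(u) = σ(v) implies u = v.
We have gcd(60, 115) = 5 > 1. Taking u = 0 and v = 23: σ(0) = 106 and σ(23) = 60·23 + 106 = 1486 ≡ 106 (mod 115).
So σ(0) = σ(23) while 0 ≠ 23, so σ is not injective.
Since σ is not injective, we find the least positive k with σ(k) = σ(0): this means 60k ≡ 0 (mod 115), i.e. 115 ∣ 60k. Since gcd(60, 115) = 5, dividing through by 5 this holds exactly when 23 ∣ 12k, and as gcd(12, 23) = 1, exactly when 23 ∣ k.
The smallest positive such k is 23.

23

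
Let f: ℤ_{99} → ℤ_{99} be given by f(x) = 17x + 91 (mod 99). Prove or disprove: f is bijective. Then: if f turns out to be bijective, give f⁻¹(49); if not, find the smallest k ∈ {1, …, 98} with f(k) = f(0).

15

If f(s) = f(t), then 17s ≡ 17t (mod 99). Because gcd(17, 99) = 1, we may cancel 17 to get s ≡ t (mod 99).
We now compute 17⁻¹ mod 99 explicitly. Euclid's algorithm: 99 = 5·17 + 14, 17 = 1·14 + 3, 14 = 4·3 + 2, 3 = 1·2 + 1; back-substituting gives 1 = 35·17 − 6·99, so 17⁻¹ ≡ 35 (mod 99).
For any y ∈ ℤ_{99}, x = 35(y − 91) mod 99 satisfies f(x) = 17·35(y − 91) + 91 ≡ y (since 17·35 ≡ 1 mod 99). So every y has a preimage.
Thus f is bijective.
Since f is bijective, we find f⁻¹(49): we need 17x ≡ 49 − 91 ≡ 57 (mod 99). Using 17⁻¹ = 35: x ≡ 35·57 = 1995 = 20·99 + 15, so x = 15.
Check: f(15) = 17·15 + 91 = 346 = 3·99 + 49 ≡ 49 (mod 99).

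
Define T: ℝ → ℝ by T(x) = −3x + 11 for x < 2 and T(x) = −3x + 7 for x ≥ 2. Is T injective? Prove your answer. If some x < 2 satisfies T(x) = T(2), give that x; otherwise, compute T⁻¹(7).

Both pieces are strictly decreasing (slopes −3 and −3), so each is injective on its own interval.
The left piece maps (−∞, 2) onto (5, ∞); the right piece maps [2, ∞) onto (−∞, 1].
These images are disjoint, so no value is attained by both pieces. So T is injective.
Because the two images are disjoint, no x < 2 has T(x) = T(2), so we compute T⁻¹(7): 7 lies in (5, ∞), so solve −3x + 11 = 7: x = (7 − 11)/(−3) = 4/3.

4/3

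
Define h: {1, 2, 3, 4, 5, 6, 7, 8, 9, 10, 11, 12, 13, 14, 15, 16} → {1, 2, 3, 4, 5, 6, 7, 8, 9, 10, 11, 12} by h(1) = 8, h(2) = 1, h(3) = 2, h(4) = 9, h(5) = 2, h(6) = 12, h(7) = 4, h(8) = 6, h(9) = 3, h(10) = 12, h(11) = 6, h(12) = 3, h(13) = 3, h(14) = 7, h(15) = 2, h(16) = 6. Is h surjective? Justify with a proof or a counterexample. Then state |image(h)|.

9

No element maps to 5, so h is not surjective.
The image of h is {1, 2, 3, 4, 6, 7, 8, 9, 12}, which has 9 elements.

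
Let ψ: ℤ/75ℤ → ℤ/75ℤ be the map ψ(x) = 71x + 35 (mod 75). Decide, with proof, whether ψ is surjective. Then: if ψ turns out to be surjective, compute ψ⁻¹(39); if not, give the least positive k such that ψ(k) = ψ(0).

Since gcd(71, 75) = 1, 71 is invertible modulo 75. Euclid's algorithm: 75 = 1·71 + 4, 71 = 17·4 + 3, 4 = 1·3 + 1; back-substituting gives 1 = 56·71 − 53·75, so 71⁻¹ ≡ 56 (mod 75).
Then y ↦ 56(y − 35) is a two-sided inverse to ψ, so every y ∈ ℤ/75ℤ has a preimage.
Hence ψ is surjective.
Since ψ is surjective, we compute ψ⁻¹(39): solve 71x + 35 ≡ 39 (mod 75), i.e. 71x ≡ 4 (mod 75).
Multiplying by 71⁻¹ = 56 gives x ≡ 56·4 = 224 = 2·75 + 74 ≡ 74 (mod 75).
Check: ψ(74) = 71·74 + 35 = 5289 = 70·75 + 39 ≡ 39 (mod 75).

74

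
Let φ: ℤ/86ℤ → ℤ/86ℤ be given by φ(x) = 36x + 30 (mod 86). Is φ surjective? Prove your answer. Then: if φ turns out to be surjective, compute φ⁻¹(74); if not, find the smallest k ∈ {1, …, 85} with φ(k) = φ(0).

43

Since gcd(36, 86) = 2, we have 36x ≡ 0 (mod 2) for all x, so φ(x) ≡ 0 (mod 2).
But 1 ≢ 0 (mod 2), so 1 ∈ ℤ/86ℤ has no preimage. Therefore φ is not surjective.
Since φ is not surjective, we find the least positive k with φ(k) = φ(0): this means 36k ≡ 0 (mod 86), i.e. 86 ∣ 36k. Since gcd(36, 86) = 2, dividing through by 2 this holds exactly when 43 ∣ 18k, and as gcd(18, 43) = 1, exactly when 43 ∣ k.
The smallest positive such k is 43.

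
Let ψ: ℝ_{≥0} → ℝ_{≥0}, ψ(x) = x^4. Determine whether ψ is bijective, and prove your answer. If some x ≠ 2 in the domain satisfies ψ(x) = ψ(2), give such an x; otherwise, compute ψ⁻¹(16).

On ℝ_{≥0}, x ↦ x^4 is strictly increasing (injective) and for any y ∈ ℝ_{≥0} the 4th root y^{1/4} lies in ℝ_{≥0} (surjective). So ψ is bijective.
Since x ↦ x^4 is strictly increasing on ℝ_{≥0}, it is injective there, so no x ≠ 2 in the domain has ψ(x) = ψ(2). We therefore compute ψ⁻¹(16) = 16^{1/4} = 2 (indeed 2^4 = 16).

2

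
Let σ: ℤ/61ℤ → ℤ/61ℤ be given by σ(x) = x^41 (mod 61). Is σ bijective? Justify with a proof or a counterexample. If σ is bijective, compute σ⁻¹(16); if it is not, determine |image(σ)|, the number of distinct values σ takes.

Since 61 is prime, the nonzero elements of ℤ/61ℤ form a cyclic group of order 60.
As gcd(41, 60) = 1, raising to the 41st power is a bijection on this group: if a^41 ≡ b^41 then (ab^{−1})^41 = 1, and the only element of order dividing gcd(41, 60) = 1 is 1, so a = b.
With σ(0) = 0 this makes σ injective on all of ℤ/61ℤ, hence bijective (finite equal-size domain and codomain). In particular σ is bijective.
Since σ is bijective, we find the preimage of 16. The inverse of x ↦ x^41 on (ℤ/61ℤ)^× is x ↦ x^41, because 41·41 = 1681 = 28·60 + 1 ≡ 1 (mod 60) and x^{60} = 1 for x ≠ 0 (Fermat). So σ⁻¹(16) = 16^41 mod 61.
Repeated squaring mod 61: 16^1 ≡ 16, 16^2 ≡ 16² = 256 ≡ 12, 16^4 ≡ 12² = 144 ≡ 22, 16^8 ≡ 22² = 484 ≡ 57, 16^16 ≡ 57² = 3249 ≡ 16, 16^32 ≡ 16² = 256 ≡ 12. Since 41 = 32 + 8 + 1, 16^41 ≡ 12·57·16: 12·57 = 684 ≡ 13, then 13·16 = 208 ≡ 25. So 16^41 ≡ 25 (mod 61).
Hence σ⁻¹(16) = 25.

25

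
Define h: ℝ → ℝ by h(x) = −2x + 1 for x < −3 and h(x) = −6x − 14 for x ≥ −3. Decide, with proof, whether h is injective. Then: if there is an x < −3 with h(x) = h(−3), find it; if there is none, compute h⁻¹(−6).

-4/3

Both pieces are strictly decreasing (slopes −2 and −6), so each is injective on its own interval.
The left piece maps (−∞, −3) onto (7, ∞); the right piece maps [−3, ∞) onto (−∞, 4].
These images are disjoint, so no value is attained by both pieces. Therefore h is injective.
Because the two images are disjoint, no x < −3 has h(x) = h(−3), so we compute h⁻¹(−6): −6 lies in (−∞, 4], so solve −6x − 14 = −6: x = (−6 + 14)/(−6) = −4/3.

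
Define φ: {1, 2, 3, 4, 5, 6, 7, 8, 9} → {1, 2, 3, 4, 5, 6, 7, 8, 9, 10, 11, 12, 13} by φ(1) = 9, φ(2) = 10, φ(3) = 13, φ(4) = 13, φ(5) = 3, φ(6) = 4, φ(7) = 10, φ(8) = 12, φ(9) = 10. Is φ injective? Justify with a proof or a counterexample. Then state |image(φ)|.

6

φ(3) = 13 = φ(4) with 3 ≠ 4, so φ is not injective.
The image of φ is {3, 4, 9, 10, 12, 13}, which has 6 elements.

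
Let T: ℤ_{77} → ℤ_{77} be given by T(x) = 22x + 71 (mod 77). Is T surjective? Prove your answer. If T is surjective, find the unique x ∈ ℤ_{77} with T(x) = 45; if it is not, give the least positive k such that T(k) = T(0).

Since gcd(22, 77) = 11, we have 22x ≡ 0 (mod 11) for all x, so T(x) ≡ 5 (mod 11).
But 0 ≢ 5 (mod 11), so 0 ∈ ℤ_{77} has no preimage. So T is not surjective.
Since T is not surjective, we find the least positive k with T(k) = T(0): this means 22k ≡ 0 (mod 77), i.e. 77 ∣ 22k. Since gcd(22, 77) = 11, dividing through by 11 this holds exactly when 7 ∣ 2k, and as gcd(2, 7) = 1, exactly when 7 ∣ k.
The smallest positive such k is 7.

7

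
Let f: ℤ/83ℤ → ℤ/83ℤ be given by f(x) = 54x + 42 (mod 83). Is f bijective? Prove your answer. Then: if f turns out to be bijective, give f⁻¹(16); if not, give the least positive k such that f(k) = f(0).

Suppose f(x_1) = f(x_2) in ℤ/83ℤ. Then 54x_1 + 42 ≡ 54x_2 + 42 (mod 83), so 54(x_1 − x_2) ≡ 0 (mod 83).
Since gcd(54, 83) = 1, 54 is invertible modulo 83, therefore x_1 − x_2 ≡ 0 (mod 83), i.e. x_1 = x_2.
We now compute 54⁻¹ mod 83 explicitly. Euclid's algorithm: 83 = 1·54 + 29, 54 = 1·29 + 25, 29 = 1·25 + 4, 25 = 6·4 + 1; back-substituting gives 1 = 20·54 − 13·83, so 54⁻¹ ≡ 20 (mod 83).
Then y ↦ 20(y − 42) is a two-sided inverse to f, so every y ∈ ℤ/83ℤ has a preimage.
Thus f is bijective.
Since f is bijective, we compute f⁻¹(16): solve 54x + 42 ≡ 16 (mod 83), i.e. 54x ≡ 57 (mod 83).
Multiplying by 54⁻¹ = 20 gives x ≡ 20·57 = 1140 = 13·83 + 61 ≡ 61 (mod 83).
Check: f(61) = 54·61 + 42 = 3336 = 40·83 + 16 ≡ 16 (mod 83).

61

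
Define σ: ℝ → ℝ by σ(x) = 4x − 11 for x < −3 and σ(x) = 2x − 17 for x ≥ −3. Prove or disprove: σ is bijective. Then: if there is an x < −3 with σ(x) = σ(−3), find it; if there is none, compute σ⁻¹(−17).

0

Both pieces are strictly increasing (slopes 4 and 2), so each is injective on its own interval.
The left piece maps (−∞, −3) onto (−∞, −23); the right piece maps [−3, ∞) onto [−23, ∞).
Since −23 = −23, the images partition ℝ: σ is injective and surjective, hence bijective.
Because the two images are disjoint, no x < −3 has σ(x) = σ(−3), so we compute σ⁻¹(−17): −17 lies in [−23, ∞), so solve 2x − 17 = −17: x = (−17 + 17)/2 = 0.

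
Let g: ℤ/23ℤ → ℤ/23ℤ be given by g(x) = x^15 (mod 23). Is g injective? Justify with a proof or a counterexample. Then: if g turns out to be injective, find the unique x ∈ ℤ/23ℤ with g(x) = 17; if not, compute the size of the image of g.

Since 23 is prime, the nonzero elements of ℤ/23ℤ form a cyclic group of order 22.
As gcd(15, 22) = 1, raising to the 15th power is a bijection on this group: if x_1^15 ≡ x_2^15 then (x_1x_2^{−1})^15 = 1, and the only element of order dividing gcd(15, 22) = 1 is 1, so x_1 = x_2.
With g(0) = 0 this makes g injective on all of ℤ/23ℤ, hence bijective (finite equal-size domain and codomain). In particular g is injective.
Since g is injective, we find the preimage of 17. The inverse of x ↦ x^15 on (ℤ/23ℤ)^× is x ↦ x^3, because 15·3 = 45 = 2·22 + 1 ≡ 1 (mod 22) and x^{22} = 1 for x ≠ 0 (Fermat). So g⁻¹(17) = 17^3 mod 23.
Repeated squaring mod 23: 17^1 ≡ 17, 17^2 ≡ 17² = 289 ≡ 13. Since 3 = 2 + 1, 17^3 ≡ 13·17: 13·17 = 221 ≡ 14. So 17^3 ≡ 14 (mod 23).
Hence g⁻¹(17) = 14.

14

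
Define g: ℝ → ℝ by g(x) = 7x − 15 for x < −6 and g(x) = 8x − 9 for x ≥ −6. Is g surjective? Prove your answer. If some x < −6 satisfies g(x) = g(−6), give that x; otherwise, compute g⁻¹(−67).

-52/7

Both pieces are strictly increasing (slopes 7 and 8), so each is injective on its own interval.
The left piece maps (−∞, −6) onto (−∞, −57); the right piece maps [−6, ∞) onto [−57, ∞).
These images together cover ℝ, so g is surjective.
Because the two images are disjoint, no x < −6 has g(x) = g(−6), so we compute g⁻¹(−67): −67 lies in (−∞, −57), so solve 7x − 15 = −67: x = (−67 + 15)/7 = −52/7.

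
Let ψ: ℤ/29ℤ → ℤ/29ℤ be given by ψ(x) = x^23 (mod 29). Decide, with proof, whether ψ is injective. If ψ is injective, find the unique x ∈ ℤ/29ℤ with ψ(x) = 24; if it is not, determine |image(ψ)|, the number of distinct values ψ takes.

16

Since 29 is prime, the nonzero elements of ℤ/29ℤ form a cyclic group of order 28.
As gcd(23, 28) = 1, raising to the 23rd power is a bijection on this group: if u^23 ≡ v^23 then (uv^{−1})^23 = 1, and the only element of order dividing gcd(23, 28) = 1 is 1, so u = v.
With ψ(0) = 0 this makes ψ injective on all of ℤ/29ℤ, hence bijective (finite equal-size domain and codomain). In particular ψ is injective.
Since ψ is injective, we find the preimage of 24. The inverse of x ↦ x^23 on (ℤ/29ℤ)^× is x ↦ x^11, because 23·11 = 253 = 9·28 + 1 ≡ 1 (mod 28) and x^{28} = 1 for x ≠ 0 (Fermat). So ψ⁻¹(24) = 24^11 mod 29.
Repeated squaring mod 29: 24^1 ≡ 24, 24^2 ≡ 24² = 576 ≡ 25, 24^4 ≡ 25² = 625 ≡ 16, 24^8 ≡ 16² = 256 ≡ 24. Since 11 = 8 + 2 + 1, 24^11 ≡ 24·25·24: 24·25 = 600 ≡ 20, then 20·24 = 480 ≡ 16. So 24^11 ≡ 16 (mod 29).
Hence ψ⁻¹(24) = 16.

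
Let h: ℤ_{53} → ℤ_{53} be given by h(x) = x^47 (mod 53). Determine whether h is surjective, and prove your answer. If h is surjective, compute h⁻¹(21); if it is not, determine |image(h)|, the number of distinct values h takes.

26

Since 53 is prime, the nonzero elements of ℤ_{53} form a cyclic group of order 52.
As gcd(47, 52) = 1, raising to the 47th power is a bijection on this group: if u^47 ≡ v^47 then (uv^{−1})^47 = 1, and the only element of order dividing gcd(47, 52) = 1 is 1, so u = v.
With h(0) = 0 this makes h injective on all of ℤ_{53}, hence bijective (finite equal-size domain and codomain). In particular h is surjective.
Since h is surjective, we find the preimage of 21. The inverse of x ↦ x^47 on (ℤ_{53})^× is x ↦ x^31, because 47·31 = 1457 = 28·52 + 1 ≡ 1 (mod 52) and x^{52} = 1 for x ≠ 0 (Fermat). So h⁻¹(21) = 21^31 mod 53.
Repeated squaring mod 53: 21^1 ≡ 21, 21^2 ≡ 21² = 441 ≡ 17, 21^4 ≡ 17² = 289 ≡ 24, 21^8 ≡ 24² = 576 ≡ 46, 21^16 ≡ 46² = 2116 ≡ 49. Since 31 = 16 + 8 + 4 + 2 + 1, 21^31 ≡ 49·46·24·17·21: 49·46 = 2254 ≡ 28, then 28·24 = 672 ≡ 36, then 36·17 = 612 ≡ 29, then 29·21 = 609 ≡ 26. So 21^31 ≡ 26 (mod 53).
Hence h⁻¹(21) = 26.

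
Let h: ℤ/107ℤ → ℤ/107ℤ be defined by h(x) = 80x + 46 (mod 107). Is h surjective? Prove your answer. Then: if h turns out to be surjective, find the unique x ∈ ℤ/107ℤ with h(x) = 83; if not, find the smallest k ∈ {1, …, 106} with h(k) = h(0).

Recall: h is surjective if every y in the codomain equals h(x) for some x in the domain.
Since gcd(80, 107) = 1, 80 is invertible modulo 107. Euclid's algorithm: 107 = 1·80 + 27, 80 = 2·27 + 26, 27 = 1·26 + 1; back-substituting gives 1 = 103·80 − 77·107, so 80⁻¹ ≡ 103 (mod 107).
For any y ∈ ℤ/107ℤ, x = 103(y − 46) mod 107 satisfies h(x) = 80·103(y − 46) + 46 ≡ y (since 80·103 ≡ 1 mod 107). So every y has a preimage.
So h is surjective.
Since h is surjective, we compute h⁻¹(83): solve 80x + 46 ≡ 83 (mod 107), i.e. 80x ≡ 37 (mod 107).
Multiplying by 80⁻¹ = 103 gives x ≡ 103·37 = 3811 = 35·107 + 66 ≡ 66 (mod 107).
Check: h(66) = 80·66 + 46 = 5326 = 49·107 + 83 ≡ 83 (mod 107).

66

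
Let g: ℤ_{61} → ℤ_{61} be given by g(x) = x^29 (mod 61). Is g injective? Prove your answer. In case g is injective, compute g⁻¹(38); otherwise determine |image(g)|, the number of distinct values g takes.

8

Since 61 is prime, the nonzero elements of ℤ_{61} form a cyclic group of order 60.
As gcd(29, 60) = 1, raising to the 29th power is a bijection on this group: if u^29 ≡ v^29 then (uv^{−1})^29 = 1, and the only element of order dividing gcd(29, 60) = 1 is 1, so u = v.
With g(0) = 0 this makes g injective on all of ℤ_{61}, hence bijective (finite equal-size domain and codomain). In particular g is injective.
Since g is injective, we find the preimage of 38. The inverse of x ↦ x^29 on (ℤ_{61})^× is x ↦ x^29, because 29·29 = 841 = 14·60 + 1 ≡ 1 (mod 60) and x^{60} = 1 for x ≠ 0 (Fermat). So g⁻¹(38) = 38^29 mod 61.
Repeated squaring mod 61: 38^1 ≡ 38, 38^2 ≡ 38² = 1444 ≡ 41, 38^4 ≡ 41² = 1681 ≡ 34, 38^8 ≡ 34² = 1156 ≡ 58, 38^16 ≡ 58² = 3364 ≡ 9. Since 29 = 16 + 8 + 4 + 1, 38^29 ≡ 9·58·34·38: 9·58 = 522 ≡ 34, then 34·34 = 1156 ≡ 58, then 58·38 = 2204 ≡ 8. So 38^29 ≡ 8 (mod 61).
Hence g⁻¹(38) = 8.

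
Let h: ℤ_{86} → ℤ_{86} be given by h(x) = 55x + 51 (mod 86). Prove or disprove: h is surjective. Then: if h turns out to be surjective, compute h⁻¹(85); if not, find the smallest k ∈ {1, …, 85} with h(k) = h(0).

Since gcd(55, 86) = 1, 55 is invertible modulo 86. Euclid's algorithm: 86 = 1·55 + 31, 55 = 1·31 + 24, 31 = 1·24 + 7, 24 = 3·7 + 3, 7 = 2·3 + 1; back-substituting gives 1 = 61·55 − 39·86, so 55⁻¹ ≡ 61 (mod 86).
For any y ∈ ℤ_{86}, x = 61(y − 51) mod 86 satisfies h(x) = 55·61(y − 51) + 51 ≡ y (since 55·61 ≡ 1 mod 86). So every y has a preimage.
Thus h is surjective.
Since h is surjective, we compute h⁻¹(85): solve 55x + 51 ≡ 85 (mod 86), i.e. 55x ≡ 34 (mod 86).
Multiplying by 55⁻¹ = 61 gives x ≡ 61·34 = 2074 = 24·86 + 10 ≡ 10 (mod 86).
Check: h(10) = 55·10 + 51 = 601 = 6·86 + 85 ≡ 85 (mod 86).

10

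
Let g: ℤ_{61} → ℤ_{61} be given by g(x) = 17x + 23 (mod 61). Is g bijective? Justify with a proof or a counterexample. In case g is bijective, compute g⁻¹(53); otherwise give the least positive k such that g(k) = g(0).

Recall: g is injective when g(u) = g(v) forces u = v.
If g(u) = g(v), then 17u ≡ 17v (mod 61). Because gcd(17, 61) = 1, we may cancel 17 to get u ≡ v (mod 61).
We now compute 17⁻¹ mod 61 explicitly. Euclid's algorithm: 61 = 3·17 + 10, 17 = 1·10 + 7, 10 = 1·7 + 3, 7 = 2·3 + 1; back-substituting gives 1 = 18·17 − 5·61, so 17⁻¹ ≡ 18 (mod 61).
For any y ∈ ℤ_{61}, x = 18(y − 23) mod 61 satisfies g(x) = 17·18(y − 23) + 23 ≡ y (since 17·18 ≡ 1 mod 61). So every y has a preimage.
So g is bijective.
Since g is bijective, we compute g⁻¹(53): solve 17x + 23 ≡ 53 (mod 61), i.e. 17x ≡ 30 (mod 61).
Multiplying by 17⁻¹ = 18 gives x ≡ 18·30 = 540 = 8·61 + 52 ≡ 52 (mod 61).
Check: g(52) = 17·52 + 23 = 907 = 14·61 + 53 ≡ 53 (mod 61).

52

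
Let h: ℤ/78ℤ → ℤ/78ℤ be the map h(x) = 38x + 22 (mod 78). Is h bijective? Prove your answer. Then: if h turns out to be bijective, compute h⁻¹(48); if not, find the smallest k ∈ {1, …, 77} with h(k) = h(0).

39

We have gcd(38, 78) = 2 > 1. Taking a = 0 and b = 39: h(0) = 22 and h(39) = 38·39 + 22 = 1504 ≡ 22 (mod 78).
So h(0) = h(39) while 0 ≠ 39, so h is not injective, hence not bijective.
Since h is not bijective, we find the least positive k with h(k) = h(0): this means 38k ≡ 0 (mod 78), i.e. 78 ∣ 38k. Since gcd(38, 78) = 2, dividing through by 2 this holds exactly when 39 ∣ 19k, and as gcd(19, 39) = 1, exactly when 39 ∣ k.
The smallest positive such k is 39.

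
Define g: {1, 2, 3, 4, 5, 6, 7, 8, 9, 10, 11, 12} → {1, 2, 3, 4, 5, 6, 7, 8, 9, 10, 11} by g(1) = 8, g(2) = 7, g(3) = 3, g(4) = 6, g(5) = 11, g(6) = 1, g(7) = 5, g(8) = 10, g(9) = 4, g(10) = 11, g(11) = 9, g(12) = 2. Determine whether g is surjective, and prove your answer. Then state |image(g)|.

Every element of the codomain has a preimage: 1 = g(6), 2 = g(12), 3 = g(3), 4 = g(9), 5 = g(7), 6 = g(4), 7 = g(2), 8 = g(1), 9 = g(11), 10 = g(8), 11 = g(5).
So g is surjective.
The image of g is {1, 2, 3, 4, 5, 6, 7, 8, 9, 10, 11}, which has 11 elements.

11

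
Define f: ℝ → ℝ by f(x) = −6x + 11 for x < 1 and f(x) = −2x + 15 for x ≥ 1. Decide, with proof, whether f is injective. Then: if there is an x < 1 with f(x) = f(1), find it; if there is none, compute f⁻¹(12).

-1/3

Both pieces are strictly decreasing (slopes −6 and −2), so each is injective on its own interval.
The left piece maps (−∞, 1) onto (5, ∞); the right piece maps [1, ∞) onto (−∞, 13].
These images overlap. In particular f(1) = 13 (right piece), and solving −6x + 11 = 13 on the left piece gives x = −1/3 < 1.
So f(−1/3) = f(1) with −1/3 ≠ 1, and f is not injective. This x = −1/3 is the requested value below 1.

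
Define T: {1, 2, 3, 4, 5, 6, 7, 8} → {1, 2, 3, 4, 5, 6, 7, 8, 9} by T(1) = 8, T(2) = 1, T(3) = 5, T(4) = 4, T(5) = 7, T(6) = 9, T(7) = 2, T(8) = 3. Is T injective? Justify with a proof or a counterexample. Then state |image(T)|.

8

The values T(1), …, T(8) are 8, 1, 5, 4, 7, 9, 2, 3 — all distinct.
So T(a) = T(b) only when a = b, and T is injective.
The image of T is {1, 2, 3, 4, 5, 7, 8, 9}, which has 8 elements.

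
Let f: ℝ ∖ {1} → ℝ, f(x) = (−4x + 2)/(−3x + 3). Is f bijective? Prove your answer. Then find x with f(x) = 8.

If f(x) = 4/3, cross-multiplying gives −3(−4x + 2) = −4(−3x + 3), which simplifies to −6 = −12 — false.  So 4/3 has no preimage and f is not surjective.
Hence f is not bijective.
Solving f(x) = 8: cross-multiplying gives −4x + 2 = 8(−3x + 3), which rearranges to 20x = 22, so x = 11/10.

11/10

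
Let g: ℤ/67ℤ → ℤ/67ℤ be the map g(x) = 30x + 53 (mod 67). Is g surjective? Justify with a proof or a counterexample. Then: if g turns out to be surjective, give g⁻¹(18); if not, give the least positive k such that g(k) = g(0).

10

Since gcd(30, 67) = 1, 30 is invertible modulo 67. Euclid's algorithm: 67 = 2·30 + 7, 30 = 4·7 + 2, 7 = 3·2 + 1; back-substituting gives 1 = 38·30 − 17·67, so 30⁻¹ ≡ 38 (mod 67).
Then y ↦ 38(y − 53) is a two-sided inverse to g, so every y ∈ ℤ/67ℤ has a preimage.
So g is surjective.
Since g is surjective, we find g⁻¹(18): we need 30x ≡ 18 − 53 ≡ 32 (mod 67). Using 30⁻¹ = 38: x ≡ 38·32 = 1216 = 18·67 + 10, so x = 10.
Check: g(10) = 30·10 + 53 = 353 = 5·67 + 18 ≡ 18 (mod 67).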